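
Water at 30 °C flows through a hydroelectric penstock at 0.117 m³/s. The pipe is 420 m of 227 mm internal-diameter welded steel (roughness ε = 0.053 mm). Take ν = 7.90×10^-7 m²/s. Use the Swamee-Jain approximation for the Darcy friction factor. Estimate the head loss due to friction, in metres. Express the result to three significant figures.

h_f ≈ 12.0 m

V = 4Q/(πD²) = 4·0.117/(π·0.227²) = 2.891 m/s
Re = VD/ν = 2.891·0.227/7.90×10^-7 = 8.31×10^5 → turbulent
ε/D = 0.053/227 = 2.33×10^-4
Swamee-Jain: f = 0.01528
h_f = f(L/D)V²/(2g) = 0.01528·(420/0.227)·2.891²/(2·9.81) = 12.04 m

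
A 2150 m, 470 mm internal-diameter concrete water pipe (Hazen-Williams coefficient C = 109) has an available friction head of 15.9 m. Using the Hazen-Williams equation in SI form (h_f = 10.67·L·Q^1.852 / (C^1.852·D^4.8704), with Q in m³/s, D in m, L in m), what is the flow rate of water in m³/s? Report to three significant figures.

Rearranging: Q = [h_f·C^1.852·D^4.8704 / (10.67·L)]^(1/1.852)
Q = [15.9·109^1.852·0.470^4.8704 / (10.67·2150)]^0.540 = 0.2946 m³/s

Q ≈ 0.295 m³/s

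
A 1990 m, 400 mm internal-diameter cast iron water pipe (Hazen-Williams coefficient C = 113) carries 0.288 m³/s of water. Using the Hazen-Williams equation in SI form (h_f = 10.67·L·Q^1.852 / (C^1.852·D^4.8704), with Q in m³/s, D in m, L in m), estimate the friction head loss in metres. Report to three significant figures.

h_f ≈ 28.9 m

h_f = 10.67·1990·0.288^1.852 / (113^1.852·0.400^4.8704) = 28.95 m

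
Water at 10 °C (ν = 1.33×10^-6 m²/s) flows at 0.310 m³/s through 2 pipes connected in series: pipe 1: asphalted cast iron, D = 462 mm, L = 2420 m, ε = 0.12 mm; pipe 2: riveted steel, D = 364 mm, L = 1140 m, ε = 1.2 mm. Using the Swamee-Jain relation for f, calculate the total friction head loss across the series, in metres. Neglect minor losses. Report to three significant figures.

H ≈ 52.8 m

Pipe 1: V = 1.849 m/s, Re = 6.42×10^5, ε/D = 2.60×10^-4, f = 0.01577, h_1 = f(L/D)V²/2g = 14.39 m
Pipe 2: V = 2.979 m/s, Re = 8.15×10^5, ε/D = 0.00330, f = 0.02711, h_2 = f(L/D)V²/2g = 38.40 m
Series → Q common, losses add: H = Σh = 52.79 m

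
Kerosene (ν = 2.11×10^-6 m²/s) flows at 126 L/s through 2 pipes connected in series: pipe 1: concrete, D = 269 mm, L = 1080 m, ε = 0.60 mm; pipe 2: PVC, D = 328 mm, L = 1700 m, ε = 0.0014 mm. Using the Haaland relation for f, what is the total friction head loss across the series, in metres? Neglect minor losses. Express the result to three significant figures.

Pipe 1: V = 2.217 m/s, Re = 2.83×10^5, ε/D = 0.00223, f = 0.02469, h_1 = f(L/D)V²/2g = 24.83 m
Pipe 2: V = 1.491 m/s, Re = 2.32×10^5, ε/D = 4.27×10^-6, f = 0.01509, h_2 = f(L/D)V²/2g = 8.864 m
Series → Q common, losses add: H = Σh = 33.69 m

H ≈ 33.7 m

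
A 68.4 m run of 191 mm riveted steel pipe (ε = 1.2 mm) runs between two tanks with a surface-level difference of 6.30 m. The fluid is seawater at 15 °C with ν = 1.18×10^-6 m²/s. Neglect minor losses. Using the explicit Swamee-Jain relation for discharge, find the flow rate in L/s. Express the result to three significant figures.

Swamee-Jain (Type II): Q = -0.965·√(gD⁵h_f/L)·ln[ε/(3.7D) + √(3.17ν²L/(gD³h_f))]
√(gD⁵h_f/L) = √(9.81·0.191⁵·6.30/68.4) = 0.01516
ε/(3.7D) = 0.00170; √(3.17ν²L/(gD³h_f)) = 2.65×10^-5
Q = -0.965·0.01516·ln(0.001725) = 0.09305 m³/s
Check: V = 3.25 m/s, Re = 5.26×10^5, f = 0.03282, h_f = 6.32 m ≈ 6.30 m ✓

Q ≈ 93.1 L/s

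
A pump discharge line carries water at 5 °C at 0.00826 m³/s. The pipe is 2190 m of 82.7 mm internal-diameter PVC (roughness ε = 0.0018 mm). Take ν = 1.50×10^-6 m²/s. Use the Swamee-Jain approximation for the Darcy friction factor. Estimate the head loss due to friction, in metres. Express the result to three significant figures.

V = 4Q/(πD²) = 4·0.00826/(π·0.0827²) = 1.538 m/s
Re = VD/ν = 1.538·0.0827/1.50×10^-6 = 8.48×10^4 → turbulent
ε/D = 0.0018/82.7 = 2.18×10^-5
Swamee-Jain: f = 0.01862
h_f = f(L/D)V²/(2g) = 0.01862·(2190/0.0827)·1.538²/(2·9.81) = 59.41 m

h_f ≈ 59.4 m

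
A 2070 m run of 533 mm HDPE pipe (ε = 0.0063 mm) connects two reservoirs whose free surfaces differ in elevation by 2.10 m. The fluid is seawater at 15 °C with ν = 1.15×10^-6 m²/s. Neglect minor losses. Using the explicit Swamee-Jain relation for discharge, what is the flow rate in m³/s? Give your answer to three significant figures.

Q ≈ 0.195 m³/s

Swamee-Jain (Type II): Q = -0.965·√(gD⁵h_f/L)·ln[ε/(3.7D) + √(3.17ν²L/(gD³h_f))]
√(gD⁵h_f/L) = √(9.81·0.533⁵·2.10/2070) = 0.02069
ε/(3.7D) = 3.19×10^-6; √(3.17ν²L/(gD³h_f)) = 5.27×10^-5
Q = -0.965·0.02069·ln(5.594×10^-5) = 0.1955 m³/s
Check: V = 0.876 m/s, Re = 4.06×10^5, f = 0.01376, h_f = 2.09 m ≈ 2.10 m ✓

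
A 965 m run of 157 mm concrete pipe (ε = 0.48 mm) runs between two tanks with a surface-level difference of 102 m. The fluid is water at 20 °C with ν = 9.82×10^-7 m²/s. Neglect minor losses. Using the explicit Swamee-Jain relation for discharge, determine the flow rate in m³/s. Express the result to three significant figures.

Q ≈ 0.0678 m³/s

Swamee-Jain (Type II): Q = -0.965·√(gD⁵h_f/L)·ln[ε/(3.7D) + √(3.17ν²L/(gD³h_f))]
√(gD⁵h_f/L) = √(9.81·0.157⁵·102/965) = 0.009945
ε/(3.7D) = 8.26×10^-4; √(3.17ν²L/(gD³h_f)) = 2.76×10^-5
Q = -0.965·0.009945·ln(8.539×10^-4) = 0.06781 m³/s
Check: V = 3.50 m/s, Re = 5.60×10^5, f = 0.02665, h_f = 102 m ≈ 102 m ✓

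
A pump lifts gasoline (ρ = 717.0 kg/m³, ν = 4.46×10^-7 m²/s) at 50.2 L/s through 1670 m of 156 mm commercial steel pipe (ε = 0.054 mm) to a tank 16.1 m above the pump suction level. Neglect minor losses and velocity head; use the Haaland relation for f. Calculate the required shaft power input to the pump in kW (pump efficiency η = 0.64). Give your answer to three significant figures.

V = 4Q/(πD²) = 2.626 m/s; Re = 9.19×10^5; ε/D = 3.46×10^-4; f = 0.01605
h_f = f(L/D)V²/2g = 60.42 m
Total head H = z + h_f = 16.1 + 60.42 = 76.52 m
P_hyd = ρgQH = 717.0·9.81·0.0502·76.52 = 27.02 kW
P_shaft = P_hyd/η = 27.02/0.64 = 42.22 kW

P_shaft ≈ 42.2 kW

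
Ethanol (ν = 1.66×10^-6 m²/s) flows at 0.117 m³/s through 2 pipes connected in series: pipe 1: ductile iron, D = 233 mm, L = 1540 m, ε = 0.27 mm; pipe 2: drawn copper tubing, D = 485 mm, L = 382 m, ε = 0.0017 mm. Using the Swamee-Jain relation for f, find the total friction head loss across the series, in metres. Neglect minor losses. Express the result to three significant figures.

H ≈ 54.0 m

Pipe 1: V = 2.744 m/s, Re = 3.85×10^5, ε/D = 0.00116, f = 0.02119, h_1 = f(L/D)V²/2g = 53.74 m
Pipe 2: V = 0.6333 m/s, Re = 1.85×10^5, ε/D = 3.51×10^-6, f = 0.01580, h_2 = f(L/D)V²/2g = 0.2544 m
Series → Q common, losses add: H = Σh = 53.99 m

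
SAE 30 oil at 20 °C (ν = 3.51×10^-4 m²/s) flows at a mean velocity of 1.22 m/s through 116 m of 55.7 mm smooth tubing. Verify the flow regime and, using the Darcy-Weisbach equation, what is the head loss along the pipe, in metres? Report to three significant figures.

Re = VD/ν = 1.22·0.05570/3.51×10^-4 = 194 → laminar (Re < 2300)
f = 64/Re = 0.3306
h_f = f(L/D)V²/(2g) = 0.3306·(116/0.05570)·1.22²/(2·9.81) = 52.23 m

h_f ≈ 52.2 m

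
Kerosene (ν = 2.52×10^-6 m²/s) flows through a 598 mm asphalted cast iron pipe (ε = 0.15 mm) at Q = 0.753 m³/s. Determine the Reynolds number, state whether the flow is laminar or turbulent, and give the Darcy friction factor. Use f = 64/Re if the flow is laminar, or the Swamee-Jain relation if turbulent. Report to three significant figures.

Re ≈ 6.36×10^5; turbulent; f ≈ 0.0157

V = 4Q/(πD²) = 2.681 m/s
Re = VD/ν = 2.681·0.598/2.52×10^-6 = 6.36×10^5
Re > 4000 → turbulent; ε/D = 2.51×10^-4
Swamee-Jain: f = 0.01570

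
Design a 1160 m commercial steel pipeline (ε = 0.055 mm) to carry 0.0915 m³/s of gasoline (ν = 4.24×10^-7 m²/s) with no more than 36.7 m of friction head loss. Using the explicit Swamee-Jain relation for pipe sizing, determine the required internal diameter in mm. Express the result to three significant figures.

D ≈ 205 mm

Swamee-Jain (Type III): D = 0.66·[ε^1.25·(LQ²/(gh_f))^4.75 + ν·Q^9.4·(L/(gh_f))^5.2]^0.04
LQ²/(gh_f) = 0.02698; L/(gh_f) = 3.222
Term 1 = ε^1.25·(…)^4.75 = 1.67×10^-13; Term 2 = ν·Q^9.4·(…)^5.2 = 3.21×10^-14
D = 0.66·(1.67×10^-13 + 3.21×10^-14)^0.04 = 0.2049 m = 205 mm
Check: V = 2.78 m/s, Re = 1.34×10^6, f = 0.01528, h_f = 34.0 m ≈ 36.7 m ✓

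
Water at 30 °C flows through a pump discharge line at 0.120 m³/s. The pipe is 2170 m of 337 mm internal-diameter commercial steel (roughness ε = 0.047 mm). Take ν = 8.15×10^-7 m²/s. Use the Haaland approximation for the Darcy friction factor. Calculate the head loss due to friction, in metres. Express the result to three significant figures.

h_f ≈ 8.64 m

V = 4Q/(πD²) = 4·0.120/(π·0.337²) = 1.345 m/s
Re = VD/ν = 1.345·0.337/8.15×10^-7 = 5.56×10^5 → turbulent
ε/D = 0.047/337 = 1.39×10^-4
Haaland: f = 0.01454
h_f = f(L/D)V²/(2g) = 0.01454·(2170/0.337)·1.345²/(2·9.81) = 8.637 m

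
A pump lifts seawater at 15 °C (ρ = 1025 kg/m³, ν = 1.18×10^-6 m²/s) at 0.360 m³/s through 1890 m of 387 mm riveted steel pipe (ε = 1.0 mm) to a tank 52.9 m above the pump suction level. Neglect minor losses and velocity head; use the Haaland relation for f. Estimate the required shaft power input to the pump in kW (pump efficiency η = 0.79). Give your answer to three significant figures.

V = 4Q/(πD²) = 3.060 m/s; Re = 1.00×10^6; ε/D = 0.00258; f = 0.02529
h_f = f(L/D)V²/2g = 58.96 m
Total head H = z + h_f = 52.9 + 58.96 = 111.9 m
P_hyd = ρgQH = 1025·9.81·0.360·111.9 = 404.9 kW
P_shaft = P_hyd/η = 404.9/0.79 = 512.5 kW

P_shaft ≈ 513 kW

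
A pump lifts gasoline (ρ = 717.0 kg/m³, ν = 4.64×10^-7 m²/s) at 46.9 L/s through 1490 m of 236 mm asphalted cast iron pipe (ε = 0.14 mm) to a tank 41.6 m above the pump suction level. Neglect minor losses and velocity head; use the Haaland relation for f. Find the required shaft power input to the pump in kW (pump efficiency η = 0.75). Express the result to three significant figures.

V = 4Q/(πD²) = 1.072 m/s; Re = 5.45×10^5; ε/D = 5.93×10^-4; f = 0.01809
h_f = f(L/D)V²/2g = 6.690 m
Total head H = z + h_f = 41.6 + 6.690 = 48.29 m
P_hyd = ρgQH = 717.0·9.81·0.0469·48.29 = 15.93 kW
P_shaft = P_hyd/η = 15.93/0.75 = 21.24 kW

P_shaft ≈ 21.2 kW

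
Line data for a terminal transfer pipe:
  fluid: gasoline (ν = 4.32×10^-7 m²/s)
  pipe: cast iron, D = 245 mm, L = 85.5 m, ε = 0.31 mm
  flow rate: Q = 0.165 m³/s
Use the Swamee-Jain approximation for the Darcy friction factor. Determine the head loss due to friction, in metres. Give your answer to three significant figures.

V = 4Q/(πD²) = 4·0.165/(π·0.245²) = 3.500 m/s
Re = VD/ν = 3.500·0.245/4.32×10^-7 = 1.98×10^6 → turbulent
ε/D = 0.31/245 = 0.00127
Swamee-Jain: f = 0.02100
h_f = f(L/D)V²/(2g) = 0.02100·(85.5/0.245)·3.500²/(2·9.81) = 4.575 m

h_f ≈ 4.57 m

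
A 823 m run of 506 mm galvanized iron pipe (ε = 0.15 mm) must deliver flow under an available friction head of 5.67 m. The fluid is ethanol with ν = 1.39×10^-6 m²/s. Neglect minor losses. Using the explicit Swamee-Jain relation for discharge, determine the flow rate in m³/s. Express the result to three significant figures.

Q ≈ 0.418 m³/s

Swamee-Jain (Type II): Q = -0.965·√(gD⁵h_f/L)·ln[ε/(3.7D) + √(3.17ν²L/(gD³h_f))]
√(gD⁵h_f/L) = √(9.81·0.506⁵·5.67/823) = 0.04735
ε/(3.7D) = 8.01×10^-5; √(3.17ν²L/(gD³h_f)) = 2.64×10^-5
Q = -0.965·0.04735·ln(1.066×10^-4) = 0.4179 m³/s
Check: V = 2.08 m/s, Re = 7.57×10^5, f = 0.01594, h_f = 5.71 m ≈ 5.67 m ✓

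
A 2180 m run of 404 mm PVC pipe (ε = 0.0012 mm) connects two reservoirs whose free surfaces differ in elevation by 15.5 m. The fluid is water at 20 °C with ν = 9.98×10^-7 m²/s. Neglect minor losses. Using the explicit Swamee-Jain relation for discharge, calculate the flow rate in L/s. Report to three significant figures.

Swamee-Jain (Type II): Q = -0.965·√(gD⁵h_f/L)·ln[ε/(3.7D) + √(3.17ν²L/(gD³h_f))]
√(gD⁵h_f/L) = √(9.81·0.404⁵·15.5/2180) = 0.02740
ε/(3.7D) = 8.03×10^-7; √(3.17ν²L/(gD³h_f)) = 2.62×10^-5
Q = -0.965·0.02740·ln(2.700×10^-5) = 0.2781 m³/s
Check: V = 2.17 m/s, Re = 8.78×10^5, f = 0.01193, h_f = 15.5 m ≈ 15.5 m ✓

Q ≈ 278 L/s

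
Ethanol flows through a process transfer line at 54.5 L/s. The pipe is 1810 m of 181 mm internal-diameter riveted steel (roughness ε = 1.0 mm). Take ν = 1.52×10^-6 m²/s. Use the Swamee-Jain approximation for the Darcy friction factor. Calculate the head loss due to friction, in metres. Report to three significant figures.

h_f ≈ 72.7 m

V = 4Q/(πD²) = 4·0.0545/(π·0.181²) = 2.118 m/s
Re = VD/ν = 2.118·0.181/1.52×10^-6 = 2.52×10^5 → turbulent
ε/D = 1.0/181 = 0.00552
Swamee-Jain: f = 0.03181
h_f = f(L/D)V²/(2g) = 0.03181·(1810/0.181)·2.118²/(2·9.81) = 72.73 m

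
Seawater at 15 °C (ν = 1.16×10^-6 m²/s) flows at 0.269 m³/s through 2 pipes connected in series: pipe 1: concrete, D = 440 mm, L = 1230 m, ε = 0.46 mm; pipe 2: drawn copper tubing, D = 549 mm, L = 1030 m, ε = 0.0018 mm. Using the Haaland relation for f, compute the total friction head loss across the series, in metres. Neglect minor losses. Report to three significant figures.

H ≈ 10.6 m

Pipe 1: V = 1.769 m/s, Re = 6.71×10^5, ε/D = 0.00105, f = 0.02027, h_1 = f(L/D)V²/2g = 9.039 m
Pipe 2: V = 1.136 m/s, Re = 5.38×10^5, ε/D = 3.28×10^-6, f = 0.01293, h_2 = f(L/D)V²/2g = 1.597 m
Series → Q common, losses add: H = Σh = 10.64 m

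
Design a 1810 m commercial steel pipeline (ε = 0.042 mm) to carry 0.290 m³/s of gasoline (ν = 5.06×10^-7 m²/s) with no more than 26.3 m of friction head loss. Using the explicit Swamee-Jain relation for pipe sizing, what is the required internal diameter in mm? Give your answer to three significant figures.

D ≈ 366 mm

Swamee-Jain (Type III): D = 0.66·[ε^1.25·(LQ²/(gh_f))^4.75 + ν·Q^9.4·(L/(gh_f))^5.2]^0.04
LQ²/(gh_f) = 0.5900; L/(gh_f) = 7.015
Term 1 = ε^1.25·(…)^4.75 = 2.76×10^-7; Term 2 = ν·Q^9.4·(…)^5.2 = 1.12×10^-7
D = 0.66·(2.76×10^-7 + 1.12×10^-7)^0.04 = 0.3657 m = 366 mm
Check: V = 2.76 m/s, Re = 2.00×10^6, f = 0.01313, h_f = 25.3 m ≈ 26.3 m ✓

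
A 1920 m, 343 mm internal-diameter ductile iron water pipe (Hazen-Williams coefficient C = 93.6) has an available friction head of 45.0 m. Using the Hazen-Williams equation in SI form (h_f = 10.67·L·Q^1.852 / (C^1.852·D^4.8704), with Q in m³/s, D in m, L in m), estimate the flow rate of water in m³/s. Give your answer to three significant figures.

Rearranging: Q = [h_f·C^1.852·D^4.8704 / (10.67·L)]^(1/1.852)
Q = [45.0·93.6^1.852·0.343^4.8704 / (10.67·1920)]^0.540 = 0.2060 m³/s

Q ≈ 0.206 m³/s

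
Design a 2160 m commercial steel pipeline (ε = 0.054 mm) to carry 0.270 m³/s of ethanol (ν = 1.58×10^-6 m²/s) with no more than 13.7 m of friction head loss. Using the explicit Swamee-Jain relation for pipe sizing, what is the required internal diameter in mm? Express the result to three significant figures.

Swamee-Jain (Type III): D = 0.66·[ε^1.25·(LQ²/(gh_f))^4.75 + ν·Q^9.4·(L/(gh_f))^5.2]^0.04
LQ²/(gh_f) = 1.172; L/(gh_f) = 16.07
Term 1 = ε^1.25·(…)^4.75 = 9.82×10^-6; Term 2 = ν·Q^9.4·(…)^5.2 = 1.33×10^-5
D = 0.66·(9.82×10^-6 + 1.33×10^-5)^0.04 = 0.4307 m = 431 mm
Check: V = 1.85 m/s, Re = 5.05×10^5, f = 0.01474, h_f = 12.9 m ≈ 13.7 m ✓

D ≈ 431 mm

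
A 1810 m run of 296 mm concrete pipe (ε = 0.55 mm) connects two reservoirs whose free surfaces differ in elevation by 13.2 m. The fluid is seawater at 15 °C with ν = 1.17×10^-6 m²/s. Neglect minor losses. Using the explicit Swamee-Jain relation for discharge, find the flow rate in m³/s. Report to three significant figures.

Swamee-Jain (Type II): Q = -0.965·√(gD⁵h_f/L)·ln[ε/(3.7D) + √(3.17ν²L/(gD³h_f))]
√(gD⁵h_f/L) = √(9.81·0.296⁵·13.2/1810) = 0.01275
ε/(3.7D) = 5.02×10^-4; √(3.17ν²L/(gD³h_f)) = 4.84×10^-5
Q = -0.965·0.01275·ln(5.506×10^-4) = 0.09233 m³/s
Check: V = 1.34 m/s, Re = 3.39×10^5, f = 0.02367, h_f = 13.3 m ≈ 13.2 m ✓

Q ≈ 0.0923 m³/s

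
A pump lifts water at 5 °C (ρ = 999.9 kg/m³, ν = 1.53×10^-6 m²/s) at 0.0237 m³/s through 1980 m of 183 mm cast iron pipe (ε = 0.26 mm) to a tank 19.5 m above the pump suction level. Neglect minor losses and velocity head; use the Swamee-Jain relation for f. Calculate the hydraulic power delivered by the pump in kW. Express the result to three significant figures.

P_hyd ≈ 6.99 kW

V = 4Q/(πD²) = 0.9011 m/s; Re = 1.08×10^5; ε/D = 0.00142; f = 0.02357
h_f = f(L/D)V²/2g = 10.55 m
Total head H = z + h_f = 19.5 + 10.55 = 30.05 m
P_hyd = ρgQH = 999.9·9.81·0.0237·30.05 = 6.987 kW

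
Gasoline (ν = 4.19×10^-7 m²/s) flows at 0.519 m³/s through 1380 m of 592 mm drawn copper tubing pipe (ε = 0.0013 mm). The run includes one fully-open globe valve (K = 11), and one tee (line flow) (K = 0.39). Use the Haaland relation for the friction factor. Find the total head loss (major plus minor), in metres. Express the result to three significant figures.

H_L ≈ 6.27 m

V = 4Q/(πD²) = 1.886 m/s; V²/2g = 0.1812 m
Re = 2.66×10^6, ε/D = 2.20×10^-6 → f = 0.009960 (Haaland)
Major: h_f = f(L/D)·V²/2g = 0.009960·2331·0.1812 = 4.207 m
Minor: ΣK = 11.4; h_m = ΣK·V²/2g = 2.064 m
Total H_L = 4.207 + 2.064 = 6.271 m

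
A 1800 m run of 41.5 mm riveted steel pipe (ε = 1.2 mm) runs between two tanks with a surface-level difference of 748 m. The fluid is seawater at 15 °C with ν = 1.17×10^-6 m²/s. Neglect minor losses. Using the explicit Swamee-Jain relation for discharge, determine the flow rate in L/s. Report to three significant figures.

Swamee-Jain (Type II): Q = -0.965·√(gD⁵h_f/L)·ln[ε/(3.7D) + √(3.17ν²L/(gD³h_f))]
√(gD⁵h_f/L) = √(9.81·0.0415⁵·748/1800) = 7.084×10^-4
ε/(3.7D) = 0.00782; √(3.17ν²L/(gD³h_f)) = 1.22×10^-4
Q = -0.965·7.084×10^-4·ln(0.007937) = 0.003306 m³/s
Check: V = 2.44 m/s, Re = 8.67×10^4, f = 0.05692, h_f = 752 m ≈ 748 m ✓

Q ≈ 3.31 L/s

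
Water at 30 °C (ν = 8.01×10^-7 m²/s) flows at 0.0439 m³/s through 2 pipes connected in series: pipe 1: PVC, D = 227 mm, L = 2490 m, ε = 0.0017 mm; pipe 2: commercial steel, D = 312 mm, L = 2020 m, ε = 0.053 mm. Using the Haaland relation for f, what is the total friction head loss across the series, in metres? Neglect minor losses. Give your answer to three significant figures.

Pipe 1: V = 1.085 m/s, Re = 3.07×10^5, ε/D = 7.49×10^-6, f = 0.01434, h_1 = f(L/D)V²/2g = 9.432 m
Pipe 2: V = 0.5742 m/s, Re = 2.24×10^5, ε/D = 1.70×10^-4, f = 0.01642, h_2 = f(L/D)V²/2g = 1.786 m
Series → Q common, losses add: H = Σh = 11.22 m

H ≈ 11.2 m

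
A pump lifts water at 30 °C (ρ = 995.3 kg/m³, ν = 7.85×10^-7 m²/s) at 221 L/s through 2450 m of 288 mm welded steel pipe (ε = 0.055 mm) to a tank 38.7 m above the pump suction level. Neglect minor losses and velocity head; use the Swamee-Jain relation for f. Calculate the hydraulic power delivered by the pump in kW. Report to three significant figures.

P_hyd ≈ 240 kW

V = 4Q/(πD²) = 3.392 m/s; Re = 1.24×10^6; ε/D = 1.91×10^-4; f = 0.01450
h_f = f(L/D)V²/2g = 72.35 m
Total head H = z + h_f = 38.7 + 72.35 = 111.0 m
P_hyd = ρgQH = 995.3·9.81·0.221·111.0 = 239.6 kW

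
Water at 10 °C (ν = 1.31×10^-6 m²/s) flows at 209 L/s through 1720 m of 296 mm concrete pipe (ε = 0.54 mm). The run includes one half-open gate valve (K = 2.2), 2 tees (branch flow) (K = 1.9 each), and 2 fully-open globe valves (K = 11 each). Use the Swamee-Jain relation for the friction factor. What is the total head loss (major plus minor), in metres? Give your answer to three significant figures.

V = 4Q/(πD²) = 3.037 m/s; V²/2g = 0.4702 m
Re = 6.86×10^5, ε/D = 0.00182 → f = 0.02324 (Swamee-Jain)
Major: h_f = f(L/D)·V²/2g = 0.02324·5811·0.4702 = 63.50 m
Minor: ΣK = 28.0; h_m = ΣK·V²/2g = 13.16 m
Total H_L = 63.50 + 13.16 = 76.66 m

H_L ≈ 76.7 m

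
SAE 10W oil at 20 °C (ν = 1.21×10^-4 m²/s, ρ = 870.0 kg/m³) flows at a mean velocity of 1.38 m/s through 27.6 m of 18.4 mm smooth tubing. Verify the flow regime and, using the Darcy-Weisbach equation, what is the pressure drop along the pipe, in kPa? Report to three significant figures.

Δp ≈ 379 kPa

Re = VD/ν = 1.38·0.01840/1.21×10^-4 = 210 → laminar (Re < 2300)
f = 64/Re = 0.3050
h_f = f(L/D)V²/(2g) = 0.3050·(27.6/0.01840)·1.38²/(2·9.81) = 44.40 m
Δp = ρg·h_f = 870.0·9.81·44.40 = 379.0 kPa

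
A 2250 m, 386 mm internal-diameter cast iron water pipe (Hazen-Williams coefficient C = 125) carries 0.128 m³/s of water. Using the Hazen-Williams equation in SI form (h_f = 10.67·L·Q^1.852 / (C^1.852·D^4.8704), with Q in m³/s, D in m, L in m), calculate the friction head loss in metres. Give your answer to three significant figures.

h_f ≈ 7.19 m

h_f = 10.67·2250·0.128^1.852 / (125^1.852·0.386^4.8704) = 7.193 m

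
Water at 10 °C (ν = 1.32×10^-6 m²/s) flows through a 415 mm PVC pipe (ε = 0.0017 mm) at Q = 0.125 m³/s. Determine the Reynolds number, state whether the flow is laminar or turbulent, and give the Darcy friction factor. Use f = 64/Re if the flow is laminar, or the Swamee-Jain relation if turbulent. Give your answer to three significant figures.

V = 4Q/(πD²) = 0.9241 m/s
Re = VD/ν = 0.9241·0.415/1.32×10^-6 = 2.91×10^5
Re > 4000 → turbulent; ε/D = 4.10×10^-6
Swamee-Jain: f = 0.01451

Re ≈ 2.91×10^5; turbulent; f ≈ 0.0145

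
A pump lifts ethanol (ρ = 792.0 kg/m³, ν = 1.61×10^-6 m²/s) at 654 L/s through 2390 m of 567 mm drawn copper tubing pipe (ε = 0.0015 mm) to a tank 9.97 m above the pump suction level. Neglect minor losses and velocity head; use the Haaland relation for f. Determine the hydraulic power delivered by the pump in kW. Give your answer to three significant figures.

V = 4Q/(πD²) = 2.590 m/s; Re = 9.12×10^5; ε/D = 2.65×10^-6; f = 0.01181
h_f = f(L/D)V²/2g = 17.02 m
Total head H = z + h_f = 9.97 + 17.02 = 26.99 m
P_hyd = ρgQH = 792.0·9.81·0.654·26.99 = 137.1 kW

P_hyd ≈ 137 kW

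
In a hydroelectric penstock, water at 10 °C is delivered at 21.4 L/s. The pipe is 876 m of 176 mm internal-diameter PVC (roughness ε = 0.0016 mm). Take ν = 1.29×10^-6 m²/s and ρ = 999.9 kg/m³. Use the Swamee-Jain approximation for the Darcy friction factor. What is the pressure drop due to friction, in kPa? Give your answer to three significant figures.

Δp ≈ 33.2 kPa

V = 4Q/(πD²) = 4·0.0214/(π·0.176²) = 0.8796 m/s
Re = VD/ν = 0.8796·0.176/1.29×10^-6 = 1.20×10^5 → turbulent
ε/D = 0.0016/176 = 9.09×10^-6
Swamee-Jain: f = 0.01726
h_f = f(L/D)V²/(2g) = 0.01726·(876/0.176)·0.8796²/(2·9.81) = 3.388 m
Δp = ρg·h_f = 999.9·9.81·3.388 = 33.24 kPa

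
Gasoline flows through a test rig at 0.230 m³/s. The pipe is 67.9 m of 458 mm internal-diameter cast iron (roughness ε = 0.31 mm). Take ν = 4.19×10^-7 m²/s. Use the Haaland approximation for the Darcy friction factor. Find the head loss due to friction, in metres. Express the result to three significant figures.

V = 4Q/(πD²) = 4·0.230/(π·0.458²) = 1.396 m/s
Re = VD/ν = 1.396·0.458/4.19×10^-7 = 1.53×10^6 → turbulent
ε/D = 0.31/458 = 6.77×10^-4
Haaland: f = 0.01816
h_f = f(L/D)V²/(2g) = 0.01816·(67.9/0.458)·1.396²/(2·9.81) = 0.2675 m

h_f ≈ 0.268 m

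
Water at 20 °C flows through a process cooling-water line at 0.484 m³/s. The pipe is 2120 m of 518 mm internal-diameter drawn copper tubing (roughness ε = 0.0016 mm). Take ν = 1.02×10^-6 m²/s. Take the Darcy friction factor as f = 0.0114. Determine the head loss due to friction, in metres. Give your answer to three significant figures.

h_f ≈ 12.5 m

V = 4Q/(πD²) = 4·0.484/(π·0.518²) = 2.297 m/s
h_f = f(L/D)V²/(2g) = 0.01140·(2120/0.518)·2.297²/(2·9.81) = 12.54 m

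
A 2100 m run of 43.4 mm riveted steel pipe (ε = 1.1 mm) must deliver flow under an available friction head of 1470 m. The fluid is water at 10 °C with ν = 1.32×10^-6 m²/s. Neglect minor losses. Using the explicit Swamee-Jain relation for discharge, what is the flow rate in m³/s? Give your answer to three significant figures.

Q ≈ 0.00493 m³/s

Swamee-Jain (Type II): Q = -0.965·√(gD⁵h_f/L)·ln[ε/(3.7D) + √(3.17ν²L/(gD³h_f))]
√(gD⁵h_f/L) = √(9.81·0.0434⁵·1470/2100) = 0.001028
ε/(3.7D) = 0.00685; √(3.17ν²L/(gD³h_f)) = 9.92×10^-5
Q = -0.965·0.001028·ln(0.006949) = 0.004931 m³/s
Check: V = 3.33 m/s, Re = 1.10×10^5, f = 0.05389, h_f = 1480 m ≈ 1470 m ✓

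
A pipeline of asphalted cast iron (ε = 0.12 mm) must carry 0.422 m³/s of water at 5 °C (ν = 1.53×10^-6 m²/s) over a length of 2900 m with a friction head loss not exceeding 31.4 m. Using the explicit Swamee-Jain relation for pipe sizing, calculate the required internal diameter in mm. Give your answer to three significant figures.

Swamee-Jain (Type III): D = 0.66·[ε^1.25·(LQ²/(gh_f))^4.75 + ν·Q^9.4·(L/(gh_f))^5.2]^0.04
LQ²/(gh_f) = 1.677; L/(gh_f) = 9.415
Term 1 = ε^1.25·(…)^4.75 = 1.46×10^-4; Term 2 = ν·Q^9.4·(…)^5.2 = 5.33×10^-5
D = 0.66·(1.46×10^-4 + 5.33×10^-5)^0.04 = 0.4694 m = 469 mm
Check: V = 2.44 m/s, Re = 7.48×10^5, f = 0.01558, h_f = 29.2 m ≈ 31.4 m ✓

D ≈ 469 mm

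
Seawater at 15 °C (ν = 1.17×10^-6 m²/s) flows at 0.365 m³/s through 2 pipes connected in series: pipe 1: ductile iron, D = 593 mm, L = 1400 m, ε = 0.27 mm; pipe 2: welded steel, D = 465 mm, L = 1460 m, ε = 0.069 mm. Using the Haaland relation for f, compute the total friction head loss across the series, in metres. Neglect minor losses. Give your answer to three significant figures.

Pipe 1: V = 1.322 m/s, Re = 6.70×10^5, ε/D = 4.55×10^-4, f = 0.01707, h_1 = f(L/D)V²/2g = 3.588 m
Pipe 2: V = 2.149 m/s, Re = 8.54×10^5, ε/D = 1.48×10^-4, f = 0.01414, h_2 = f(L/D)V²/2g = 10.45 m
Series → Q common, losses add: H = Σh = 14.04 m

H ≈ 14.0 m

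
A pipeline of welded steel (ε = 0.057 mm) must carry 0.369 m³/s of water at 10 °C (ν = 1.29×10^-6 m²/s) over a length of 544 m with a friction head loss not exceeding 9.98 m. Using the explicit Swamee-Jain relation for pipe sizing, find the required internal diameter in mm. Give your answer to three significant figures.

Swamee-Jain (Type III): D = 0.66·[ε^1.25·(LQ²/(gh_f))^4.75 + ν·Q^9.4·(L/(gh_f))^5.2]^0.04
LQ²/(gh_f) = 0.7566; L/(gh_f) = 5.556
Term 1 = ε^1.25·(…)^4.75 = 1.32×10^-6; Term 2 = ν·Q^9.4·(…)^5.2 = 8.20×10^-7
D = 0.66·(1.32×10^-6 + 8.20×10^-7)^0.04 = 0.3915 m = 391 mm
Check: V = 3.07 m/s, Re = 9.30×10^5, f = 0.01420, h_f = 9.45 m ≈ 9.98 m ✓

D ≈ 391 mm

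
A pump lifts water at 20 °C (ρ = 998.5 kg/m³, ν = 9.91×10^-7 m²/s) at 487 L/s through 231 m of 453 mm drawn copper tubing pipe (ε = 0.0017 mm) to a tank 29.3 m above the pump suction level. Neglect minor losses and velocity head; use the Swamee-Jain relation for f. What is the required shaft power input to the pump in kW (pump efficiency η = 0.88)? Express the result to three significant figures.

V = 4Q/(πD²) = 3.022 m/s; Re = 1.38×10^6; ε/D = 3.75×10^-6; f = 0.01112
h_f = f(L/D)V²/2g = 2.638 m
Total head H = z + h_f = 29.3 + 2.638 = 31.94 m
P_hyd = ρgQH = 998.5·9.81·0.487·31.94 = 152.4 kW
P_shaft = P_hyd/η = 152.4/0.88 = 173.1 kW

P_shaft ≈ 173 kW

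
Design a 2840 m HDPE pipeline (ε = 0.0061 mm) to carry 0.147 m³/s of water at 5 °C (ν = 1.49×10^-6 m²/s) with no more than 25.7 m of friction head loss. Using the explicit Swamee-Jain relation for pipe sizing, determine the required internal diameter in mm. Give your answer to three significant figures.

D ≈ 311 mm

Swamee-Jain (Type III): D = 0.66·[ε^1.25·(LQ²/(gh_f))^4.75 + ν·Q^9.4·(L/(gh_f))^5.2]^0.04
LQ²/(gh_f) = 0.2434; L/(gh_f) = 11.26
Term 1 = ε^1.25·(…)^4.75 = 3.69×10^-10; Term 2 = ν·Q^9.4·(…)^5.2 = 6.53×10^-9
D = 0.66·(3.69×10^-10 + 6.53×10^-9)^0.04 = 0.3112 m = 311 mm
Check: V = 1.93 m/s, Re = 4.04×10^5, f = 0.01388, h_f = 24.1 m ≈ 25.7 m ✓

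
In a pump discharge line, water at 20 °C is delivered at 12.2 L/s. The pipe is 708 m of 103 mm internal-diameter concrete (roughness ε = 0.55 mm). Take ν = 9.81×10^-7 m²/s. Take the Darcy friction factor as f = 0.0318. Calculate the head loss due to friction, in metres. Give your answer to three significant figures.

h_f ≈ 23.9 m

V = 4Q/(πD²) = 4·0.0122/(π·0.103²) = 1.464 m/s
h_f = f(L/D)V²/(2g) = 0.03180·(708/0.103)·1.464²/(2·9.81) = 23.88 m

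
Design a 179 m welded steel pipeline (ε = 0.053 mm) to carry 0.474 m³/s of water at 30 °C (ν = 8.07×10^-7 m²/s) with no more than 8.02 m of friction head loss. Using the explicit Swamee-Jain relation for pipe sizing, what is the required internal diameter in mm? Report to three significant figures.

Swamee-Jain (Type III): D = 0.66·[ε^1.25·(LQ²/(gh_f))^4.75 + ν·Q^9.4·(L/(gh_f))^5.2]^0.04
LQ²/(gh_f) = 0.5112; L/(gh_f) = 2.275
Term 1 = ε^1.25·(…)^4.75 = 1.87×10^-7; Term 2 = ν·Q^9.4·(…)^5.2 = 5.20×10^-8
D = 0.66·(1.87×10^-7 + 5.20×10^-8)^0.04 = 0.3586 m = 359 mm
Check: V = 4.69 m/s, Re = 2.09×10^6, f = 0.01361, h_f = 7.62 m ≈ 8.02 m ✓

D ≈ 359 mm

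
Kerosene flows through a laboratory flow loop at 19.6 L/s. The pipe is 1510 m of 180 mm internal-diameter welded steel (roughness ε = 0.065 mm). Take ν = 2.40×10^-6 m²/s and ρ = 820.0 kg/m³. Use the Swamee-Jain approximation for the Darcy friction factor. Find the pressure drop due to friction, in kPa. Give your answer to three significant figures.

V = 4Q/(πD²) = 4·0.0196/(π·0.180²) = 0.7702 m/s
Re = VD/ν = 0.7702·0.180/2.40×10^-6 = 5.78×10^4 → turbulent
ε/D = 0.065/180 = 3.61×10^-4
Swamee-Jain: f = 0.02158
h_f = f(L/D)V²/(2g) = 0.02158·(1510/0.180)·0.7702²/(2·9.81) = 5.475 m
Δp = ρg·h_f = 820.0·9.81·5.475 = 44.04 kPa

Δp ≈ 44.0 kPa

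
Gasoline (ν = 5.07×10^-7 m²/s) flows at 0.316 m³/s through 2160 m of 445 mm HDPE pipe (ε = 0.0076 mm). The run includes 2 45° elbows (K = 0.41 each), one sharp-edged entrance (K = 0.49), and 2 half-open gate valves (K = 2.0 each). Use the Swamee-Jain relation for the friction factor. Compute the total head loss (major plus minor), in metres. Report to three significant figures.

H_L ≈ 12.5 m

V = 4Q/(πD²) = 2.032 m/s; V²/2g = 0.2104 m
Re = 1.78×10^6, ε/D = 1.71×10^-5 → f = 0.01113 (Swamee-Jain)
Major: h_f = f(L/D)·V²/2g = 0.01113·4854·0.2104 = 11.36 m
Minor: ΣK = 5.31; h_m = ΣK·V²/2g = 1.117 m
Total H_L = 11.36 + 1.117 = 12.48 m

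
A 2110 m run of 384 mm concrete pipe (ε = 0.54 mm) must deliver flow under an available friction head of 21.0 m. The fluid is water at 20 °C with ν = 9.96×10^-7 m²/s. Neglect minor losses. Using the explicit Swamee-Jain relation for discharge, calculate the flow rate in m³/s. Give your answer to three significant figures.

Swamee-Jain (Type II): Q = -0.965·√(gD⁵h_f/L)·ln[ε/(3.7D) + √(3.17ν²L/(gD³h_f))]
√(gD⁵h_f/L) = √(9.81·0.384⁵·21.0/2110) = 0.02855
ε/(3.7D) = 3.80×10^-4; √(3.17ν²L/(gD³h_f)) = 2.39×10^-5
Q = -0.965·0.02855·ln(4.039×10^-4) = 0.2153 m³/s
Check: V = 1.86 m/s, Re = 7.17×10^5, f = 0.02180, h_f = 21.1 m ≈ 21.0 m ✓

Q ≈ 0.215 m³/s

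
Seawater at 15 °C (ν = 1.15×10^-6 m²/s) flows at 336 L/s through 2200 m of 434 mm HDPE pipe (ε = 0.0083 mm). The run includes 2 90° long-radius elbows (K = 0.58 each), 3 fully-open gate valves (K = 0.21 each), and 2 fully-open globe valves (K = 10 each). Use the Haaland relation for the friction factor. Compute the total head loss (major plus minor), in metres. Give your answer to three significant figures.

V = 4Q/(πD²) = 2.271 m/s; V²/2g = 0.2629 m
Re = 8.57×10^5, ε/D = 1.91×10^-5 → f = 0.01222 (Haaland)
Major: h_f = f(L/D)·V²/2g = 0.01222·5069·0.2629 = 16.28 m
Minor: ΣK = 21.8; h_m = ΣK·V²/2g = 5.729 m
Total H_L = 16.28 + 5.729 = 22.01 m

H_L ≈ 22.0 m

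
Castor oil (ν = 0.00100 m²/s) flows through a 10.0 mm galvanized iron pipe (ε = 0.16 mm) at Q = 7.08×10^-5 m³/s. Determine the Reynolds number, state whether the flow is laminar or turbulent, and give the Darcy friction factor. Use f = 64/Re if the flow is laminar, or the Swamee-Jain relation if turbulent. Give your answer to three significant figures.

Re ≈ 9.01; laminar; f = 64/Re ≈ 7.10

V = 4Q/(πD²) = 0.9015 m/s
Re = VD/ν = 0.9015·0.0100/0.00100 = 9.01
Re < 2300 → laminar → f = 64/Re = 7.100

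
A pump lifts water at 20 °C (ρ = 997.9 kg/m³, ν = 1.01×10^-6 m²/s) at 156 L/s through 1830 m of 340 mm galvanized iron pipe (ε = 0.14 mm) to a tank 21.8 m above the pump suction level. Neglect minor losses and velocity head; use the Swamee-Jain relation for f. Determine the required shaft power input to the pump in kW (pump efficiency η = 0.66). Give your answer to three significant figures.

P_shaft ≈ 82.4 kW

V = 4Q/(πD²) = 1.718 m/s; Re = 5.78×10^5; ε/D = 4.12×10^-4; f = 0.01706
h_f = f(L/D)V²/2g = 13.82 m
Total head H = z + h_f = 21.8 + 13.82 = 35.62 m
P_hyd = ρgQH = 997.9·9.81·0.156·35.62 = 54.40 kW
P_shaft = P_hyd/η = 54.40/0.66 = 82.42 kW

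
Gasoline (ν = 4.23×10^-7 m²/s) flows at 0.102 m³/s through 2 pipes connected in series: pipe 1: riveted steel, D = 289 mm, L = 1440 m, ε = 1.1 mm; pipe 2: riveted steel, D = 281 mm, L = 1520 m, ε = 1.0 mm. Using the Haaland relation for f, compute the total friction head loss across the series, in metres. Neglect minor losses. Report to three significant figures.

Pipe 1: V = 1.555 m/s, Re = 1.06×10^6, ε/D = 0.00381, f = 0.02816, h_1 = f(L/D)V²/2g = 17.29 m
Pipe 2: V = 1.645 m/s, Re = 1.09×10^6, ε/D = 0.00356, f = 0.02762, h_2 = f(L/D)V²/2g = 20.60 m
Series → Q common, losses add: H = Σh = 37.89 m

H ≈ 37.9 m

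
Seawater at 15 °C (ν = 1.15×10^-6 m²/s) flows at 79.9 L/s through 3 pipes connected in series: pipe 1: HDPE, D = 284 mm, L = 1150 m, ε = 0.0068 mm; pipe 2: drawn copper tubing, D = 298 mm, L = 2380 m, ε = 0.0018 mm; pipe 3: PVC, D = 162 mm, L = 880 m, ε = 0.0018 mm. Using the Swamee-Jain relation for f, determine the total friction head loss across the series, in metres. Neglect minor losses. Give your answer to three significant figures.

Pipe 1: V = 1.261 m/s, Re = 3.11×10^5, ε/D = 2.39×10^-5, f = 0.01456, h_1 = f(L/D)V²/2g = 4.780 m
Pipe 2: V = 1.146 m/s, Re = 2.97×10^5, ε/D = 6.04×10^-6, f = 0.01447, h_2 = f(L/D)V²/2g = 7.732 m
Pipe 3: V = 3.876 m/s, Re = 5.46×10^5, ε/D = 1.11×10^-5, f = 0.01307, h_3 = f(L/D)V²/2g = 54.40 m
Series → Q common, losses add: H = Σh = 66.91 m

H ≈ 66.9 m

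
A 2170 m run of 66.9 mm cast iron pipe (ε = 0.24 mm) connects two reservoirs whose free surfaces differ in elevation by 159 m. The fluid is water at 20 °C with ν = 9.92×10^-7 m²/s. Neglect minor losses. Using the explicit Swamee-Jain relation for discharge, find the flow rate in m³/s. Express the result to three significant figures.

Swamee-Jain (Type II): Q = -0.965·√(gD⁵h_f/L)·ln[ε/(3.7D) + √(3.17ν²L/(gD³h_f))]
√(gD⁵h_f/L) = √(9.81·0.0669⁵·159/2170) = 9.815×10^-4
ε/(3.7D) = 9.70×10^-4; √(3.17ν²L/(gD³h_f)) = 1.20×10^-4
Q = -0.965·9.815×10^-4·ln(0.001090) = 0.006461 m³/s
Check: V = 1.84 m/s, Re = 1.24×10^5, f = 0.02871, h_f = 160 m ≈ 159 m ✓

Q ≈ 0.00646 m³/s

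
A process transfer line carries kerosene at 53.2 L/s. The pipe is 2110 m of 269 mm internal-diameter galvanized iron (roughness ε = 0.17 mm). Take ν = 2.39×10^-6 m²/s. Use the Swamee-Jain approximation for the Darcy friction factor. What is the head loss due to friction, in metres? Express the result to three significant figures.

h_f ≈ 7.30 m

V = 4Q/(πD²) = 4·0.0532/(π·0.269²) = 0.9361 m/s
Re = VD/ν = 0.9361·0.269/2.39×10^-6 = 1.05×10^5 → turbulent
ε/D = 0.17/269 = 6.32×10^-4
Swamee-Jain: f = 0.02084
h_f = f(L/D)V²/(2g) = 0.02084·(2110/0.269)·0.9361²/(2·9.81) = 7.301 m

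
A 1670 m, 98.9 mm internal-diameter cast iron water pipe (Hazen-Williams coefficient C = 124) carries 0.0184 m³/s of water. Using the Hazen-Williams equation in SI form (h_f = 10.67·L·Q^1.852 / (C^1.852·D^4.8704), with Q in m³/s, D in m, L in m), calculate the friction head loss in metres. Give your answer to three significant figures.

h_f = 10.67·1670·0.0184^1.852 / (124^1.852·0.0989^4.8704) = 113.3 m

h_f ≈ 113 m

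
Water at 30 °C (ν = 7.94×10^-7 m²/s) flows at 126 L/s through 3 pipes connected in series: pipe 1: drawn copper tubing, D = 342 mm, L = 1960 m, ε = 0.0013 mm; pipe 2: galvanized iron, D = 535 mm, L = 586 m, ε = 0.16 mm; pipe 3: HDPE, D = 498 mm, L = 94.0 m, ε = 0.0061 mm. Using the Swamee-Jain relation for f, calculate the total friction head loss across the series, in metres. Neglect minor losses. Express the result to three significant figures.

H ≈ 7.37 m

Pipe 1: V = 1.372 m/s, Re = 5.91×10^5, ε/D = 3.80×10^-6, f = 0.01278, h_1 = f(L/D)V²/2g = 7.021 m
Pipe 2: V = 0.5605 m/s, Re = 3.78×10^5, ε/D = 2.99×10^-4, f = 0.01672, h_2 = f(L/D)V²/2g = 0.2932 m
Pipe 3: V = 0.6469 m/s, Re = 4.06×10^5, ε/D = 1.22×10^-5, f = 0.01377, h_3 = f(L/D)V²/2g = 0.05542 m
Series → Q common, losses add: H = Σh = 7.370 m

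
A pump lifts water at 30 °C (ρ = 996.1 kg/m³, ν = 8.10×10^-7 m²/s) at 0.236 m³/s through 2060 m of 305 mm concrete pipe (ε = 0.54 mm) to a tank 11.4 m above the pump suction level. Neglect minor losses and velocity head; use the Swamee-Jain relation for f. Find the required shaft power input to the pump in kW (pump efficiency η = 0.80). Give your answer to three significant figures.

P_shaft ≈ 270 kW

V = 4Q/(πD²) = 3.230 m/s; Re = 1.22×10^6; ε/D = 0.00177; f = 0.02291
h_f = f(L/D)V²/2g = 82.30 m
Total head H = z + h_f = 11.4 + 82.30 = 93.70 m
P_hyd = ρgQH = 996.1·9.81·0.236·93.70 = 216.1 kW
P_shaft = P_hyd/η = 216.1/0.80 = 270.1 kW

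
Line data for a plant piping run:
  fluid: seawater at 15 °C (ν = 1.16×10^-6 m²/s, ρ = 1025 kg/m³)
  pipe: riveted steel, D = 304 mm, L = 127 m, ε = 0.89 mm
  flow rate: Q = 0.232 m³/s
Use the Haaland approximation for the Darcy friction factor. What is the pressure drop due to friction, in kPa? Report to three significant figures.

V = 4Q/(πD²) = 4·0.232/(π·0.304²) = 3.196 m/s
Re = VD/ν = 3.196·0.304/1.16×10^-6 = 8.38×10^5 → turbulent
ε/D = 0.89/304 = 0.00293
Haaland: f = 0.02619
h_f = f(L/D)V²/(2g) = 0.02619·(127/0.304)·3.196²/(2·9.81) = 5.697 m
Δp = ρg·h_f = 1025·9.81·5.697 = 57.28 kPa

Δp ≈ 57.3 kPa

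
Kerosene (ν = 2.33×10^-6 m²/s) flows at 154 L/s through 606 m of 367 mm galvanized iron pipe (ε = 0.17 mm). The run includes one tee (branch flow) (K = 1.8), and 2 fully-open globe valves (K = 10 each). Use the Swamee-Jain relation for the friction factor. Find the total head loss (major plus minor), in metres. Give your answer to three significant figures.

V = 4Q/(πD²) = 1.456 m/s; V²/2g = 0.1080 m
Re = 2.29×10^5, ε/D = 4.63×10^-4 → f = 0.01851 (Swamee-Jain)
Major: h_f = f(L/D)·V²/2g = 0.01851·1651·0.1080 = 3.301 m
Minor: ΣK = 21.8; h_m = ΣK·V²/2g = 2.355 m
Total H_L = 3.301 + 2.355 = 5.656 m

H_L ≈ 5.66 m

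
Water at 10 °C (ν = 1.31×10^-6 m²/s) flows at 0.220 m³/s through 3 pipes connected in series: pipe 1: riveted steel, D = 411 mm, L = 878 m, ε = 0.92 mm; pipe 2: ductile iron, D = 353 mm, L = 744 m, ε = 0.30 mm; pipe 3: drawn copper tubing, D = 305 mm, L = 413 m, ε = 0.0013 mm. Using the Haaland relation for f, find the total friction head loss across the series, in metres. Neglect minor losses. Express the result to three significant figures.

H ≈ 25.6 m

Pipe 1: V = 1.658 m/s, Re = 5.20×10^5, ε/D = 0.00224, f = 0.02447, h_1 = f(L/D)V²/2g = 7.327 m
Pipe 2: V = 2.248 m/s, Re = 6.06×10^5, ε/D = 8.50×10^-4, f = 0.01941, h_2 = f(L/D)V²/2g = 10.53 m
Pipe 3: V = 3.011 m/s, Re = 7.01×10^5, ε/D = 4.26×10^-6, f = 0.01237, h_3 = f(L/D)V²/2g = 7.739 m
Series → Q common, losses add: H = Σh = 25.60 m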